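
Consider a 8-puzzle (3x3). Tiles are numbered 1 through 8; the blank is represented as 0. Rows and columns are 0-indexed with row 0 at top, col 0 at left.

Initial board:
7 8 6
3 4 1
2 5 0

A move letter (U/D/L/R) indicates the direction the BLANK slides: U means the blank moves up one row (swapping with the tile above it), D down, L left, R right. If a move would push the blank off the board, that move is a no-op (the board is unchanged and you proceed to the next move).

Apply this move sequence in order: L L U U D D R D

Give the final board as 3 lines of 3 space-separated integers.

Answer: 7 8 6
3 4 1
2 0 5

Derivation:
After move 1 (L):
7 8 6
3 4 1
2 0 5

After move 2 (L):
7 8 6
3 4 1
0 2 5

After move 3 (U):
7 8 6
0 4 1
3 2 5

After move 4 (U):
0 8 6
7 4 1
3 2 5

After move 5 (D):
7 8 6
0 4 1
3 2 5

After move 6 (D):
7 8 6
3 4 1
0 2 5

After move 7 (R):
7 8 6
3 4 1
2 0 5

After move 8 (D):
7 8 6
3 4 1
2 0 5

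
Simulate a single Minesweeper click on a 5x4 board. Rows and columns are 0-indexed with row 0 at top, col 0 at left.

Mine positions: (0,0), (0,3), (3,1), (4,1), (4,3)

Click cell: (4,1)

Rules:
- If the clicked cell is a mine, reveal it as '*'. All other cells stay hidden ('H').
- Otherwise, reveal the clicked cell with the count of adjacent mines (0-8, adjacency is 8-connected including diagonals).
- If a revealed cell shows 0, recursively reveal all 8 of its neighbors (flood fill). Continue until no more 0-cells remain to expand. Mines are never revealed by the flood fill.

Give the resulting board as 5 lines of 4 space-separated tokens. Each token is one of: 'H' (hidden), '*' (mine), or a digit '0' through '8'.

H H H H
H H H H
H H H H
H H H H
H * H H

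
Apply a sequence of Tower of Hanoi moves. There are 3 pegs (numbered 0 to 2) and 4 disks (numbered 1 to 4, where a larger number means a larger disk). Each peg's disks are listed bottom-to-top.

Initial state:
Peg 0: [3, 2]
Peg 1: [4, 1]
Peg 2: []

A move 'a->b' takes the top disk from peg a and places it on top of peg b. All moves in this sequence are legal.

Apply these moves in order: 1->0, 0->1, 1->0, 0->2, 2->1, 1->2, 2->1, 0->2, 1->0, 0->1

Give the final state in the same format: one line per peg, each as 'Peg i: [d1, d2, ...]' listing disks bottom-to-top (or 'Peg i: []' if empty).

Answer: Peg 0: [3]
Peg 1: [4, 1]
Peg 2: [2]

Derivation:
After move 1 (1->0):
Peg 0: [3, 2, 1]
Peg 1: [4]
Peg 2: []

After move 2 (0->1):
Peg 0: [3, 2]
Peg 1: [4, 1]
Peg 2: []

After move 3 (1->0):
Peg 0: [3, 2, 1]
Peg 1: [4]
Peg 2: []

After move 4 (0->2):
Peg 0: [3, 2]
Peg 1: [4]
Peg 2: [1]

After move 5 (2->1):
Peg 0: [3, 2]
Peg 1: [4, 1]
Peg 2: []

After move 6 (1->2):
Peg 0: [3, 2]
Peg 1: [4]
Peg 2: [1]

After move 7 (2->1):
Peg 0: [3, 2]
Peg 1: [4, 1]
Peg 2: []

After move 8 (0->2):
Peg 0: [3]
Peg 1: [4, 1]
Peg 2: [2]

After move 9 (1->0):
Peg 0: [3, 1]
Peg 1: [4]
Peg 2: [2]

After move 10 (0->1):
Peg 0: [3]
Peg 1: [4, 1]
Peg 2: [2]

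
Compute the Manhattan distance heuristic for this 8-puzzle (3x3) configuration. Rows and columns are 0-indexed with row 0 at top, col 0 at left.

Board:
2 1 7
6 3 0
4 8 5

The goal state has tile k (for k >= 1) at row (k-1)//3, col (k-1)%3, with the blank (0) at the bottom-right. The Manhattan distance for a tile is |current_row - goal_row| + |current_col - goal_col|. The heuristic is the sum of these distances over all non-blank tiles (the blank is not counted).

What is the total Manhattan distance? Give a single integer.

Answer: 13

Derivation:
Tile 2: at (0,0), goal (0,1), distance |0-0|+|0-1| = 1
Tile 1: at (0,1), goal (0,0), distance |0-0|+|1-0| = 1
Tile 7: at (0,2), goal (2,0), distance |0-2|+|2-0| = 4
Tile 6: at (1,0), goal (1,2), distance |1-1|+|0-2| = 2
Tile 3: at (1,1), goal (0,2), distance |1-0|+|1-2| = 2
Tile 4: at (2,0), goal (1,0), distance |2-1|+|0-0| = 1
Tile 8: at (2,1), goal (2,1), distance |2-2|+|1-1| = 0
Tile 5: at (2,2), goal (1,1), distance |2-1|+|2-1| = 2
Sum: 1 + 1 + 4 + 2 + 2 + 1 + 0 + 2 = 13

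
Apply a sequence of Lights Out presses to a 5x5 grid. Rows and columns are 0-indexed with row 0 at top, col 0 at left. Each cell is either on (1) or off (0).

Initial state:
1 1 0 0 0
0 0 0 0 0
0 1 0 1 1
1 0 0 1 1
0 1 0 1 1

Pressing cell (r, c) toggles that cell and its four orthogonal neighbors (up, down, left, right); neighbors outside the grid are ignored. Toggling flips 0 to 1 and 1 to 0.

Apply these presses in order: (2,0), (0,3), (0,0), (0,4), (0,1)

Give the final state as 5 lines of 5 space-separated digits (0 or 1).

After press 1 at (2,0):
1 1 0 0 0
1 0 0 0 0
1 0 0 1 1
0 0 0 1 1
0 1 0 1 1

After press 2 at (0,3):
1 1 1 1 1
1 0 0 1 0
1 0 0 1 1
0 0 0 1 1
0 1 0 1 1

After press 3 at (0,0):
0 0 1 1 1
0 0 0 1 0
1 0 0 1 1
0 0 0 1 1
0 1 0 1 1

After press 4 at (0,4):
0 0 1 0 0
0 0 0 1 1
1 0 0 1 1
0 0 0 1 1
0 1 0 1 1

After press 5 at (0,1):
1 1 0 0 0
0 1 0 1 1
1 0 0 1 1
0 0 0 1 1
0 1 0 1 1

Answer: 1 1 0 0 0
0 1 0 1 1
1 0 0 1 1
0 0 0 1 1
0 1 0 1 1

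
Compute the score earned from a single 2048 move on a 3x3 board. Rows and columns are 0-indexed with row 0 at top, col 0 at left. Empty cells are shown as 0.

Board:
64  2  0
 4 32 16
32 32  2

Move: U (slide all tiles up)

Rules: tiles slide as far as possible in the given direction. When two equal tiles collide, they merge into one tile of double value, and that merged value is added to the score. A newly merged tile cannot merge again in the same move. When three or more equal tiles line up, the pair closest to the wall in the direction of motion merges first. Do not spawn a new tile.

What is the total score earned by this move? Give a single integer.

Answer: 64

Derivation:
Slide up:
col 0: [64, 4, 32] -> [64, 4, 32]  score +0 (running 0)
col 1: [2, 32, 32] -> [2, 64, 0]  score +64 (running 64)
col 2: [0, 16, 2] -> [16, 2, 0]  score +0 (running 64)
Board after move:
64  2 16
 4 64  2
32  0  0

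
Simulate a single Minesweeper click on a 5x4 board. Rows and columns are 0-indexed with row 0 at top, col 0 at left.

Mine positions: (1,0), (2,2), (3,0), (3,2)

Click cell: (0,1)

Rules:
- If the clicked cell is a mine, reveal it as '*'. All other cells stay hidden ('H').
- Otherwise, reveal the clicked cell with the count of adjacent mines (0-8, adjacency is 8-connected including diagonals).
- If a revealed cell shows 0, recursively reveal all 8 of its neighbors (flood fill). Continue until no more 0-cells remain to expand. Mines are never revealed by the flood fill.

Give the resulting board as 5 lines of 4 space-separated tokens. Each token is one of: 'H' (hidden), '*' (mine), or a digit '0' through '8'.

H 1 H H
H H H H
H H H H
H H H H
H H H H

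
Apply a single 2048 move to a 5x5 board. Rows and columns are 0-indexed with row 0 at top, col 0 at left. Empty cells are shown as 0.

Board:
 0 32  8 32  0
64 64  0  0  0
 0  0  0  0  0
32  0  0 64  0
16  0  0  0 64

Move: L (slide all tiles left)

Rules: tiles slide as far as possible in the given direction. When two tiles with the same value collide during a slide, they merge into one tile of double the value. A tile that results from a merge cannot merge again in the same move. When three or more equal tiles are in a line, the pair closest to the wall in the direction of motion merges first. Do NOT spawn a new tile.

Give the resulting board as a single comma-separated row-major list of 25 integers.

Answer: 32, 8, 32, 0, 0, 128, 0, 0, 0, 0, 0, 0, 0, 0, 0, 32, 64, 0, 0, 0, 16, 64, 0, 0, 0

Derivation:
Slide left:
row 0: [0, 32, 8, 32, 0] -> [32, 8, 32, 0, 0]
row 1: [64, 64, 0, 0, 0] -> [128, 0, 0, 0, 0]
row 2: [0, 0, 0, 0, 0] -> [0, 0, 0, 0, 0]
row 3: [32, 0, 0, 64, 0] -> [32, 64, 0, 0, 0]
row 4: [16, 0, 0, 0, 64] -> [16, 64, 0, 0, 0]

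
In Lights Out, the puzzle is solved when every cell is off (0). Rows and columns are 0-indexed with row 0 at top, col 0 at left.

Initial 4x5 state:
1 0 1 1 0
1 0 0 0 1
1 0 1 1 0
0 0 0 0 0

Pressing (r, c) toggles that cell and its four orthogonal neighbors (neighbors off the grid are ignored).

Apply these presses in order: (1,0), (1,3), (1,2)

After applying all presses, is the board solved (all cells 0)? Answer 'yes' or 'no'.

Answer: yes

Derivation:
After press 1 at (1,0):
0 0 1 1 0
0 1 0 0 1
0 0 1 1 0
0 0 0 0 0

After press 2 at (1,3):
0 0 1 0 0
0 1 1 1 0
0 0 1 0 0
0 0 0 0 0

After press 3 at (1,2):
0 0 0 0 0
0 0 0 0 0
0 0 0 0 0
0 0 0 0 0

Lights still on: 0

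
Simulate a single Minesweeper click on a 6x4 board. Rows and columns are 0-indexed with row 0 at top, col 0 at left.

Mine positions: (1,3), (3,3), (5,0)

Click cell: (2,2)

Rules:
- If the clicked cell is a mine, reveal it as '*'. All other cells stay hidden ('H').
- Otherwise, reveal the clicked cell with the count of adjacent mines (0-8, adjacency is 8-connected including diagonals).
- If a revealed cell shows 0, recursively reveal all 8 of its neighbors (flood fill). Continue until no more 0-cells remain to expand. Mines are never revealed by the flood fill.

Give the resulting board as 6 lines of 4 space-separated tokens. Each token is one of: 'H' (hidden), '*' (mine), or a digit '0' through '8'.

H H H H
H H H H
H H 2 H
H H H H
H H H H
H H H H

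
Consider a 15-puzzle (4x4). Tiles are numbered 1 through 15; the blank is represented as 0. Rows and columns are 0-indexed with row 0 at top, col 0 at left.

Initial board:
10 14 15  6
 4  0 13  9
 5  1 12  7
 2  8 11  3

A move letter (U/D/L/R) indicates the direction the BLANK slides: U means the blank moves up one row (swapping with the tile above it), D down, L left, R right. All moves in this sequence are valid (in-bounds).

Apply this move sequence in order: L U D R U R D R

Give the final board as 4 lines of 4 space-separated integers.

Answer: 10 15 13  6
 4 14  9  0
 5  1 12  7
 2  8 11  3

Derivation:
After move 1 (L):
10 14 15  6
 0  4 13  9
 5  1 12  7
 2  8 11  3

After move 2 (U):
 0 14 15  6
10  4 13  9
 5  1 12  7
 2  8 11  3

After move 3 (D):
10 14 15  6
 0  4 13  9
 5  1 12  7
 2  8 11  3

After move 4 (R):
10 14 15  6
 4  0 13  9
 5  1 12  7
 2  8 11  3

After move 5 (U):
10  0 15  6
 4 14 13  9
 5  1 12  7
 2  8 11  3

After move 6 (R):
10 15  0  6
 4 14 13  9
 5  1 12  7
 2  8 11  3

After move 7 (D):
10 15 13  6
 4 14  0  9
 5  1 12  7
 2  8 11  3

After move 8 (R):
10 15 13  6
 4 14  9  0
 5  1 12  7
 2  8 11  3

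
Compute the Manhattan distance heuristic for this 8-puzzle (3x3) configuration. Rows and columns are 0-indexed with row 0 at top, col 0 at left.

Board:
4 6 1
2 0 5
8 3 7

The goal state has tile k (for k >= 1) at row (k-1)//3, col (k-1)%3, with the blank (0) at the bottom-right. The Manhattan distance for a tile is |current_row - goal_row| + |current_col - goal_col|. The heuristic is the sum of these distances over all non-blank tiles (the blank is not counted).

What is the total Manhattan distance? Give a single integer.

Answer: 14

Derivation:
Tile 4: at (0,0), goal (1,0), distance |0-1|+|0-0| = 1
Tile 6: at (0,1), goal (1,2), distance |0-1|+|1-2| = 2
Tile 1: at (0,2), goal (0,0), distance |0-0|+|2-0| = 2
Tile 2: at (1,0), goal (0,1), distance |1-0|+|0-1| = 2
Tile 5: at (1,2), goal (1,1), distance |1-1|+|2-1| = 1
Tile 8: at (2,0), goal (2,1), distance |2-2|+|0-1| = 1
Tile 3: at (2,1), goal (0,2), distance |2-0|+|1-2| = 3
Tile 7: at (2,2), goal (2,0), distance |2-2|+|2-0| = 2
Sum: 1 + 2 + 2 + 2 + 1 + 1 + 3 + 2 = 14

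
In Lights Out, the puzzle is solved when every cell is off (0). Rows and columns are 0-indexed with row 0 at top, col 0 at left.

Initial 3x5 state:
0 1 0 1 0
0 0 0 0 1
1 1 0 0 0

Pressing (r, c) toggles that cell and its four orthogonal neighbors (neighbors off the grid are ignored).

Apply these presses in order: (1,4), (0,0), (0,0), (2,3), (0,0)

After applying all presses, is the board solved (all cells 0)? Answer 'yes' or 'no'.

After press 1 at (1,4):
0 1 0 1 1
0 0 0 1 0
1 1 0 0 1

After press 2 at (0,0):
1 0 0 1 1
1 0 0 1 0
1 1 0 0 1

After press 3 at (0,0):
0 1 0 1 1
0 0 0 1 0
1 1 0 0 1

After press 4 at (2,3):
0 1 0 1 1
0 0 0 0 0
1 1 1 1 0

After press 5 at (0,0):
1 0 0 1 1
1 0 0 0 0
1 1 1 1 0

Lights still on: 8

Answer: no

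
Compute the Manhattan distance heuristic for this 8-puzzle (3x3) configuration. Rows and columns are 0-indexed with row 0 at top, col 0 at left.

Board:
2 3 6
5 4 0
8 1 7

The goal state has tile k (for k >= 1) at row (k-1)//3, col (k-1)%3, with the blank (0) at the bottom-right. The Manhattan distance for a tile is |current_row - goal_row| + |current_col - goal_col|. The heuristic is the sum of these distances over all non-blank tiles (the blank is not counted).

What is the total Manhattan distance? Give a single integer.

Tile 2: at (0,0), goal (0,1), distance |0-0|+|0-1| = 1
Tile 3: at (0,1), goal (0,2), distance |0-0|+|1-2| = 1
Tile 6: at (0,2), goal (1,2), distance |0-1|+|2-2| = 1
Tile 5: at (1,0), goal (1,1), distance |1-1|+|0-1| = 1
Tile 4: at (1,1), goal (1,0), distance |1-1|+|1-0| = 1
Tile 8: at (2,0), goal (2,1), distance |2-2|+|0-1| = 1
Tile 1: at (2,1), goal (0,0), distance |2-0|+|1-0| = 3
Tile 7: at (2,2), goal (2,0), distance |2-2|+|2-0| = 2
Sum: 1 + 1 + 1 + 1 + 1 + 1 + 3 + 2 = 11

Answer: 11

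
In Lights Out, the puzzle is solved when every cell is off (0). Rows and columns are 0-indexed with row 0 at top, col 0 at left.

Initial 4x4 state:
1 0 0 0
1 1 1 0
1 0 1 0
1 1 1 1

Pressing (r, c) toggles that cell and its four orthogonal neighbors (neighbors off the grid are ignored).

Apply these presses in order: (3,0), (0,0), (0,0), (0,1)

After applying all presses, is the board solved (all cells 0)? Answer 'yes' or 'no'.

After press 1 at (3,0):
1 0 0 0
1 1 1 0
0 0 1 0
0 0 1 1

After press 2 at (0,0):
0 1 0 0
0 1 1 0
0 0 1 0
0 0 1 1

After press 3 at (0,0):
1 0 0 0
1 1 1 0
0 0 1 0
0 0 1 1

After press 4 at (0,1):
0 1 1 0
1 0 1 0
0 0 1 0
0 0 1 1

Lights still on: 7

Answer: no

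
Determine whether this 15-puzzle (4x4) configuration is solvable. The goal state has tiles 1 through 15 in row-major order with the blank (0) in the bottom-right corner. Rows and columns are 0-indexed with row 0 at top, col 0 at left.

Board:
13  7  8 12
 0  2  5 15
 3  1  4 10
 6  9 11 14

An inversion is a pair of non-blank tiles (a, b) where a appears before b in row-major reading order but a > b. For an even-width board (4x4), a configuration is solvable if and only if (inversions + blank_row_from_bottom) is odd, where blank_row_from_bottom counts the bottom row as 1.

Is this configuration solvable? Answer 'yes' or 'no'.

Answer: yes

Derivation:
Inversions: 48
Blank is in row 1 (0-indexed from top), which is row 3 counting from the bottom (bottom = 1).
48 + 3 = 51, which is odd, so the puzzle is solvable.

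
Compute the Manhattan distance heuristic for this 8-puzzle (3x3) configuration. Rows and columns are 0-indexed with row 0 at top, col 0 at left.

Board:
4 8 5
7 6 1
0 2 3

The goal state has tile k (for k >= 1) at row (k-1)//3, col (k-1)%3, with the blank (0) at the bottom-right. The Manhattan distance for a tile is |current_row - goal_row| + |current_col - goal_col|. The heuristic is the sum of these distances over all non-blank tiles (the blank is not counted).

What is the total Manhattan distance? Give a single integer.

Tile 4: at (0,0), goal (1,0), distance |0-1|+|0-0| = 1
Tile 8: at (0,1), goal (2,1), distance |0-2|+|1-1| = 2
Tile 5: at (0,2), goal (1,1), distance |0-1|+|2-1| = 2
Tile 7: at (1,0), goal (2,0), distance |1-2|+|0-0| = 1
Tile 6: at (1,1), goal (1,2), distance |1-1|+|1-2| = 1
Tile 1: at (1,2), goal (0,0), distance |1-0|+|2-0| = 3
Tile 2: at (2,1), goal (0,1), distance |2-0|+|1-1| = 2
Tile 3: at (2,2), goal (0,2), distance |2-0|+|2-2| = 2
Sum: 1 + 2 + 2 + 1 + 1 + 3 + 2 + 2 = 14

Answer: 14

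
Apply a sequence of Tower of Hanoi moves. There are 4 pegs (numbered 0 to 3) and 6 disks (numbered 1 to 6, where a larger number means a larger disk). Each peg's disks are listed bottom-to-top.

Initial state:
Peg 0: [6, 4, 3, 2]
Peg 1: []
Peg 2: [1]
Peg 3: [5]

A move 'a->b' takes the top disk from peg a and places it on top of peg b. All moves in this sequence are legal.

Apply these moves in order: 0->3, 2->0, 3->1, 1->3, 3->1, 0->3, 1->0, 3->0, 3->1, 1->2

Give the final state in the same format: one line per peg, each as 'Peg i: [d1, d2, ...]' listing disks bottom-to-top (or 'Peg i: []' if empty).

After move 1 (0->3):
Peg 0: [6, 4, 3]
Peg 1: []
Peg 2: [1]
Peg 3: [5, 2]

After move 2 (2->0):
Peg 0: [6, 4, 3, 1]
Peg 1: []
Peg 2: []
Peg 3: [5, 2]

After move 3 (3->1):
Peg 0: [6, 4, 3, 1]
Peg 1: [2]
Peg 2: []
Peg 3: [5]

After move 4 (1->3):
Peg 0: [6, 4, 3, 1]
Peg 1: []
Peg 2: []
Peg 3: [5, 2]

After move 5 (3->1):
Peg 0: [6, 4, 3, 1]
Peg 1: [2]
Peg 2: []
Peg 3: [5]

After move 6 (0->3):
Peg 0: [6, 4, 3]
Peg 1: [2]
Peg 2: []
Peg 3: [5, 1]

After move 7 (1->0):
Peg 0: [6, 4, 3, 2]
Peg 1: []
Peg 2: []
Peg 3: [5, 1]

After move 8 (3->0):
Peg 0: [6, 4, 3, 2, 1]
Peg 1: []
Peg 2: []
Peg 3: [5]

After move 9 (3->1):
Peg 0: [6, 4, 3, 2, 1]
Peg 1: [5]
Peg 2: []
Peg 3: []

After move 10 (1->2):
Peg 0: [6, 4, 3, 2, 1]
Peg 1: []
Peg 2: [5]
Peg 3: []

Answer: Peg 0: [6, 4, 3, 2, 1]
Peg 1: []
Peg 2: [5]
Peg 3: []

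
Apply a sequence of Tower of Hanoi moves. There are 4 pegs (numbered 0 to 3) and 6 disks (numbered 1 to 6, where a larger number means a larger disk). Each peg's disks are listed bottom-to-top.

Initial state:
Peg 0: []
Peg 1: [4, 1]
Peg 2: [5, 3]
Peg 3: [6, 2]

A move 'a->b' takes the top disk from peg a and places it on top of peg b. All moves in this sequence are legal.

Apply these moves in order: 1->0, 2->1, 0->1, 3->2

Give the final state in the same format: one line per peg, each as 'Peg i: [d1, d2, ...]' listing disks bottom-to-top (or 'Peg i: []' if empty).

Answer: Peg 0: []
Peg 1: [4, 3, 1]
Peg 2: [5, 2]
Peg 3: [6]

Derivation:
After move 1 (1->0):
Peg 0: [1]
Peg 1: [4]
Peg 2: [5, 3]
Peg 3: [6, 2]

After move 2 (2->1):
Peg 0: [1]
Peg 1: [4, 3]
Peg 2: [5]
Peg 3: [6, 2]

After move 3 (0->1):
Peg 0: []
Peg 1: [4, 3, 1]
Peg 2: [5]
Peg 3: [6, 2]

After move 4 (3->2):
Peg 0: []
Peg 1: [4, 3, 1]
Peg 2: [5, 2]
Peg 3: [6]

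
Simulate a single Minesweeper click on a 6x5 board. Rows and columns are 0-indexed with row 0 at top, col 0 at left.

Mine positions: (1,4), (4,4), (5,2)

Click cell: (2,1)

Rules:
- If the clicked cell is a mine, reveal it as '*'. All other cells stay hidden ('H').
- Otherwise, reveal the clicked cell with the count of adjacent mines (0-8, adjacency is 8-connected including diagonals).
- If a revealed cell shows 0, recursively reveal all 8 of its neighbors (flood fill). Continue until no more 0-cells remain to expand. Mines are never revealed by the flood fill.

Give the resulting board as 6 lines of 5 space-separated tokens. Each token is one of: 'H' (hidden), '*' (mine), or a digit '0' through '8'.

0 0 0 1 H
0 0 0 1 H
0 0 0 1 H
0 0 0 1 H
0 1 1 2 H
0 1 H H H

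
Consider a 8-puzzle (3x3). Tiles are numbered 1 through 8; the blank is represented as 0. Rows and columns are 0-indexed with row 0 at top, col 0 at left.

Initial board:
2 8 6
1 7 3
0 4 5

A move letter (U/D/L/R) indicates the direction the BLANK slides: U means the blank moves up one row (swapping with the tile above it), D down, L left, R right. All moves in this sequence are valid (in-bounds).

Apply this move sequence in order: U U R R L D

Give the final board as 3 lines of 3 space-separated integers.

After move 1 (U):
2 8 6
0 7 3
1 4 5

After move 2 (U):
0 8 6
2 7 3
1 4 5

After move 3 (R):
8 0 6
2 7 3
1 4 5

After move 4 (R):
8 6 0
2 7 3
1 4 5

After move 5 (L):
8 0 6
2 7 3
1 4 5

After move 6 (D):
8 7 6
2 0 3
1 4 5

Answer: 8 7 6
2 0 3
1 4 5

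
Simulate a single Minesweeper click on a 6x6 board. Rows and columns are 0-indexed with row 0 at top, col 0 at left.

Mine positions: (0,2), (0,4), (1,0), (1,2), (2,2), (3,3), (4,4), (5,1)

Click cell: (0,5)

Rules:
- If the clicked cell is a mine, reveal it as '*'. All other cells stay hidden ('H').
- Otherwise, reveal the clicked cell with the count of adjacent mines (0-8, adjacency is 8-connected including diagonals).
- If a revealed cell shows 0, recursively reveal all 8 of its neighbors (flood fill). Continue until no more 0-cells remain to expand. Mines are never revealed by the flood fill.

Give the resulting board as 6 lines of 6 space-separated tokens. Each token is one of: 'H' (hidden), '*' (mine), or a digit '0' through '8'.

H H H H H 1
H H H H H H
H H H H H H
H H H H H H
H H H H H H
H H H H H H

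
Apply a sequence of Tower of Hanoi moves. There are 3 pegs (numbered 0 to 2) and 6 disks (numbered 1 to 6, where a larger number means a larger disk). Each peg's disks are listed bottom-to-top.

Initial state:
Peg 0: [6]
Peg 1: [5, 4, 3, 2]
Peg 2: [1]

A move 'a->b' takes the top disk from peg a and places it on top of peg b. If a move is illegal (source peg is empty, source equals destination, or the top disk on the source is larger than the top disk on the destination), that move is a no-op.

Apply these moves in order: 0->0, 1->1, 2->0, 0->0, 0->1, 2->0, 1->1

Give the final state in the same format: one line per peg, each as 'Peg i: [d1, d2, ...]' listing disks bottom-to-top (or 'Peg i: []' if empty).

After move 1 (0->0):
Peg 0: [6]
Peg 1: [5, 4, 3, 2]
Peg 2: [1]

After move 2 (1->1):
Peg 0: [6]
Peg 1: [5, 4, 3, 2]
Peg 2: [1]

After move 3 (2->0):
Peg 0: [6, 1]
Peg 1: [5, 4, 3, 2]
Peg 2: []

After move 4 (0->0):
Peg 0: [6, 1]
Peg 1: [5, 4, 3, 2]
Peg 2: []

After move 5 (0->1):
Peg 0: [6]
Peg 1: [5, 4, 3, 2, 1]
Peg 2: []

After move 6 (2->0):
Peg 0: [6]
Peg 1: [5, 4, 3, 2, 1]
Peg 2: []

After move 7 (1->1):
Peg 0: [6]
Peg 1: [5, 4, 3, 2, 1]
Peg 2: []

Answer: Peg 0: [6]
Peg 1: [5, 4, 3, 2, 1]
Peg 2: []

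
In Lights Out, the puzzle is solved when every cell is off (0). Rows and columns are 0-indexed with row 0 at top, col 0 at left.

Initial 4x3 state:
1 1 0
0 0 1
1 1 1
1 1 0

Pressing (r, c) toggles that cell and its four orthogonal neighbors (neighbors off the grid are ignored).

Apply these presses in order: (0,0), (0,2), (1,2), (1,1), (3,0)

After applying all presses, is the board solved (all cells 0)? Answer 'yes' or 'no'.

Answer: yes

Derivation:
After press 1 at (0,0):
0 0 0
1 0 1
1 1 1
1 1 0

After press 2 at (0,2):
0 1 1
1 0 0
1 1 1
1 1 0

After press 3 at (1,2):
0 1 0
1 1 1
1 1 0
1 1 0

After press 4 at (1,1):
0 0 0
0 0 0
1 0 0
1 1 0

After press 5 at (3,0):
0 0 0
0 0 0
0 0 0
0 0 0

Lights still on: 0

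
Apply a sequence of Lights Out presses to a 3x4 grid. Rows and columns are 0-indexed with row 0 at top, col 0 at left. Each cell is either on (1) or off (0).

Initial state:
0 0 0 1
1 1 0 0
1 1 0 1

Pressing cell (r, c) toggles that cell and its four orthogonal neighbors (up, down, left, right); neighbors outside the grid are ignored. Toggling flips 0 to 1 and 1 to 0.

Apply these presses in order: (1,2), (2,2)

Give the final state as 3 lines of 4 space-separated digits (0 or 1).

After press 1 at (1,2):
0 0 1 1
1 0 1 1
1 1 1 1

After press 2 at (2,2):
0 0 1 1
1 0 0 1
1 0 0 0

Answer: 0 0 1 1
1 0 0 1
1 0 0 0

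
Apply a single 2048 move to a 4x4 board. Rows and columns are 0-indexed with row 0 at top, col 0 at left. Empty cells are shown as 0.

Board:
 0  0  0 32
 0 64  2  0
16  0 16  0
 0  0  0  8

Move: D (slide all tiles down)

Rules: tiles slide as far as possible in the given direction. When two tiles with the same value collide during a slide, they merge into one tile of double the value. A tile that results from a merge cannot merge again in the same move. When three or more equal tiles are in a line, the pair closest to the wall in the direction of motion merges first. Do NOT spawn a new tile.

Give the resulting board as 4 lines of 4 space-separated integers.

Slide down:
col 0: [0, 0, 16, 0] -> [0, 0, 0, 16]
col 1: [0, 64, 0, 0] -> [0, 0, 0, 64]
col 2: [0, 2, 16, 0] -> [0, 0, 2, 16]
col 3: [32, 0, 0, 8] -> [0, 0, 32, 8]

Answer:  0  0  0  0
 0  0  0  0
 0  0  2 32
16 64 16  8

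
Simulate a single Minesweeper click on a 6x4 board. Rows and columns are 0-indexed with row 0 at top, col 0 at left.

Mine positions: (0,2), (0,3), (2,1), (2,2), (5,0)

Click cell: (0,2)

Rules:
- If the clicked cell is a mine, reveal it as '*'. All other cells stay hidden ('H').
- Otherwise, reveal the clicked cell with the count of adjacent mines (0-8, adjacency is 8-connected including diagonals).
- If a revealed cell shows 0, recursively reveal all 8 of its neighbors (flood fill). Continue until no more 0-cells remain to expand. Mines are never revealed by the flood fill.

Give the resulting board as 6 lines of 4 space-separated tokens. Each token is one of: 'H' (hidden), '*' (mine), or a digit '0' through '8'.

H H * H
H H H H
H H H H
H H H H
H H H H
H H H H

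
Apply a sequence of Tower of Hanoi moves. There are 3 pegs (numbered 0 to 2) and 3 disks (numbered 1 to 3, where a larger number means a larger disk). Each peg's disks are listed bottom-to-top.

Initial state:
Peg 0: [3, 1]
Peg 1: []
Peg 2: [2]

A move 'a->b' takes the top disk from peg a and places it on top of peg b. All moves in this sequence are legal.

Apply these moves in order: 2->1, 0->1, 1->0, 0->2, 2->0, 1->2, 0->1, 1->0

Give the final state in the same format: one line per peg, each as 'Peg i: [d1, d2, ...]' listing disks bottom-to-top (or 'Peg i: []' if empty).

Answer: Peg 0: [3, 1]
Peg 1: []
Peg 2: [2]

Derivation:
After move 1 (2->1):
Peg 0: [3, 1]
Peg 1: [2]
Peg 2: []

After move 2 (0->1):
Peg 0: [3]
Peg 1: [2, 1]
Peg 2: []

After move 3 (1->0):
Peg 0: [3, 1]
Peg 1: [2]
Peg 2: []

After move 4 (0->2):
Peg 0: [3]
Peg 1: [2]
Peg 2: [1]

After move 5 (2->0):
Peg 0: [3, 1]
Peg 1: [2]
Peg 2: []

After move 6 (1->2):
Peg 0: [3, 1]
Peg 1: []
Peg 2: [2]

After move 7 (0->1):
Peg 0: [3]
Peg 1: [1]
Peg 2: [2]

After move 8 (1->0):
Peg 0: [3, 1]
Peg 1: []
Peg 2: [2]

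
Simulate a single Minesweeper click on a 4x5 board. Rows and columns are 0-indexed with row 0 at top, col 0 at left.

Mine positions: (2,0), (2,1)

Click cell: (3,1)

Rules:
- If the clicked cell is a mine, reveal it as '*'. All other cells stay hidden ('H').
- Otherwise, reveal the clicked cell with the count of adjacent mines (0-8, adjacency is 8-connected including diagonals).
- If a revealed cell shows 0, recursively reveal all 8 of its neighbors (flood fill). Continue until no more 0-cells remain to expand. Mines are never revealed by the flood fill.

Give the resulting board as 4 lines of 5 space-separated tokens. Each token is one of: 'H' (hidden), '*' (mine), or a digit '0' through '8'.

H H H H H
H H H H H
H H H H H
H 2 H H H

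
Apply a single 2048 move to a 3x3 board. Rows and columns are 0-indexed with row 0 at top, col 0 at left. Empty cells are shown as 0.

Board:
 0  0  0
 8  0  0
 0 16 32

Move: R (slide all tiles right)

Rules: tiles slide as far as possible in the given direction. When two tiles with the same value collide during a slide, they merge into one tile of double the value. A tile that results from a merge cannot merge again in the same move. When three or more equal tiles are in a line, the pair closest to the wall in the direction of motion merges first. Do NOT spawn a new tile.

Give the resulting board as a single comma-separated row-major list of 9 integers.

Slide right:
row 0: [0, 0, 0] -> [0, 0, 0]
row 1: [8, 0, 0] -> [0, 0, 8]
row 2: [0, 16, 32] -> [0, 16, 32]

Answer: 0, 0, 0, 0, 0, 8, 0, 16, 32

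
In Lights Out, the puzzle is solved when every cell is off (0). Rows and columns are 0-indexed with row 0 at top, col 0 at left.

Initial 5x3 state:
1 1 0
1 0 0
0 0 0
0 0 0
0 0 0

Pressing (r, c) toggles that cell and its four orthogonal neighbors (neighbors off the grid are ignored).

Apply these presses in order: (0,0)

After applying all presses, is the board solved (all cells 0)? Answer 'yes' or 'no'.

After press 1 at (0,0):
0 0 0
0 0 0
0 0 0
0 0 0
0 0 0

Lights still on: 0

Answer: yes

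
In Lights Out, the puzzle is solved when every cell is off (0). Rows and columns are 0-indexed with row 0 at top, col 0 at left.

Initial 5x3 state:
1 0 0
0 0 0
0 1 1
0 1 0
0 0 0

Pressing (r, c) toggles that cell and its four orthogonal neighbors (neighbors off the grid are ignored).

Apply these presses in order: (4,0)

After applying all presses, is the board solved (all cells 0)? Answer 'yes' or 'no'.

After press 1 at (4,0):
1 0 0
0 0 0
0 1 1
1 1 0
1 1 0

Lights still on: 7

Answer: no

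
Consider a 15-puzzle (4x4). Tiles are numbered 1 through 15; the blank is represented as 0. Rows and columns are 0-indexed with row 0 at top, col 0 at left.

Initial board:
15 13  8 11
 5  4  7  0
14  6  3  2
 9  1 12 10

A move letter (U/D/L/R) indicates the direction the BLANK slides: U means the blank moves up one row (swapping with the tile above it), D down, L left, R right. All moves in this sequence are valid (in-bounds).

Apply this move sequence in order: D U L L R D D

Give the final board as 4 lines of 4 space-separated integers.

Answer: 15 13  8 11
 5  4  3  7
14  6 12  2
 9  1  0 10

Derivation:
After move 1 (D):
15 13  8 11
 5  4  7  2
14  6  3  0
 9  1 12 10

After move 2 (U):
15 13  8 11
 5  4  7  0
14  6  3  2
 9  1 12 10

After move 3 (L):
15 13  8 11
 5  4  0  7
14  6  3  2
 9  1 12 10

After move 4 (L):
15 13  8 11
 5  0  4  7
14  6  3  2
 9  1 12 10

After move 5 (R):
15 13  8 11
 5  4  0  7
14  6  3  2
 9  1 12 10

After move 6 (D):
15 13  8 11
 5  4  3  7
14  6  0  2
 9  1 12 10

After move 7 (D):
15 13  8 11
 5  4  3  7
14  6 12  2
 9  1  0 10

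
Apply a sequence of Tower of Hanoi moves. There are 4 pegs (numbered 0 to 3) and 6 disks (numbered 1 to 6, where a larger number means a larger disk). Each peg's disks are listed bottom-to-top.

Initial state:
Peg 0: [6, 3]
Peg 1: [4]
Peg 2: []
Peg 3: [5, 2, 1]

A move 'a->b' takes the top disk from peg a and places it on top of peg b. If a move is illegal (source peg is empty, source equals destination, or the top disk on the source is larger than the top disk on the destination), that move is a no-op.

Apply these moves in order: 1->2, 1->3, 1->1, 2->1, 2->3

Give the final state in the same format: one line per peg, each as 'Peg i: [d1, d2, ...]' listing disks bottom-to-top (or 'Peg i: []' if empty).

Answer: Peg 0: [6, 3]
Peg 1: [4]
Peg 2: []
Peg 3: [5, 2, 1]

Derivation:
After move 1 (1->2):
Peg 0: [6, 3]
Peg 1: []
Peg 2: [4]
Peg 3: [5, 2, 1]

After move 2 (1->3):
Peg 0: [6, 3]
Peg 1: []
Peg 2: [4]
Peg 3: [5, 2, 1]

After move 3 (1->1):
Peg 0: [6, 3]
Peg 1: []
Peg 2: [4]
Peg 3: [5, 2, 1]

After move 4 (2->1):
Peg 0: [6, 3]
Peg 1: [4]
Peg 2: []
Peg 3: [5, 2, 1]

After move 5 (2->3):
Peg 0: [6, 3]
Peg 1: [4]
Peg 2: []
Peg 3: [5, 2, 1]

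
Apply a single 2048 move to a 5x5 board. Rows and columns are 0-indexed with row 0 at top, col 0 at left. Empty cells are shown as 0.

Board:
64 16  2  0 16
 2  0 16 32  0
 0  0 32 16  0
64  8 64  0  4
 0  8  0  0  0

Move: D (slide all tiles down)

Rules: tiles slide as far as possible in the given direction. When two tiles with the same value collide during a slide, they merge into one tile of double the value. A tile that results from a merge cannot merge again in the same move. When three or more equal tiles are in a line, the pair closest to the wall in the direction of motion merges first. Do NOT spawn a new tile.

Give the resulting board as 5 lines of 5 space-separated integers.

Answer:  0  0  0  0  0
 0  0  2  0  0
64  0 16  0  0
 2 16 32 32 16
64 16 64 16  4

Derivation:
Slide down:
col 0: [64, 2, 0, 64, 0] -> [0, 0, 64, 2, 64]
col 1: [16, 0, 0, 8, 8] -> [0, 0, 0, 16, 16]
col 2: [2, 16, 32, 64, 0] -> [0, 2, 16, 32, 64]
col 3: [0, 32, 16, 0, 0] -> [0, 0, 0, 32, 16]
col 4: [16, 0, 0, 4, 0] -> [0, 0, 0, 16, 4]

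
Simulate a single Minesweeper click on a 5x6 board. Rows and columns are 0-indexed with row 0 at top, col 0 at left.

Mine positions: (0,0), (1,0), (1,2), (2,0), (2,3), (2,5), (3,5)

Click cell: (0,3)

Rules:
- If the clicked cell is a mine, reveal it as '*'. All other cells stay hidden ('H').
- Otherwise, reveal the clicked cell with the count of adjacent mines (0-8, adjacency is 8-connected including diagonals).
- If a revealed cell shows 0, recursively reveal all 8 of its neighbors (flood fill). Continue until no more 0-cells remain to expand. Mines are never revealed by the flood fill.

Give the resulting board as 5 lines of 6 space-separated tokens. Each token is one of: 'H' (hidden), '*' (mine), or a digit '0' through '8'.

H H H 1 H H
H H H H H H
H H H H H H
H H H H H H
H H H H H H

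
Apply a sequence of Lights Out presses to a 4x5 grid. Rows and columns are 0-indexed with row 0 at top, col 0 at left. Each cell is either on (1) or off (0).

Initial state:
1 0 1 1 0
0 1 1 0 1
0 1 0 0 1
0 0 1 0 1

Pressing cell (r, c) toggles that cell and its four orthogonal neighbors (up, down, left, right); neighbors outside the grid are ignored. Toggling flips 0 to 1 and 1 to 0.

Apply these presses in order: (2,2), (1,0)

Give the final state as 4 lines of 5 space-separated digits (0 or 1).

After press 1 at (2,2):
1 0 1 1 0
0 1 0 0 1
0 0 1 1 1
0 0 0 0 1

After press 2 at (1,0):
0 0 1 1 0
1 0 0 0 1
1 0 1 1 1
0 0 0 0 1

Answer: 0 0 1 1 0
1 0 0 0 1
1 0 1 1 1
0 0 0 0 1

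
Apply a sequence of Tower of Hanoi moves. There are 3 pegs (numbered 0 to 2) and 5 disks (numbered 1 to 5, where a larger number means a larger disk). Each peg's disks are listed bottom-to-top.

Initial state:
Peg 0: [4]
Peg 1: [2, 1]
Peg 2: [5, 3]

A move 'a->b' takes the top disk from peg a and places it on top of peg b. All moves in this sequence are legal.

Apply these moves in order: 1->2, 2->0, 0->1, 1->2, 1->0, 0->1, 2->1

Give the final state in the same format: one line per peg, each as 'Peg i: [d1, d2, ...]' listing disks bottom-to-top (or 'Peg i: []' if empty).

Answer: Peg 0: [4]
Peg 1: [2, 1]
Peg 2: [5, 3]

Derivation:
After move 1 (1->2):
Peg 0: [4]
Peg 1: [2]
Peg 2: [5, 3, 1]

After move 2 (2->0):
Peg 0: [4, 1]
Peg 1: [2]
Peg 2: [5, 3]

After move 3 (0->1):
Peg 0: [4]
Peg 1: [2, 1]
Peg 2: [5, 3]

After move 4 (1->2):
Peg 0: [4]
Peg 1: [2]
Peg 2: [5, 3, 1]

After move 5 (1->0):
Peg 0: [4, 2]
Peg 1: []
Peg 2: [5, 3, 1]

After move 6 (0->1):
Peg 0: [4]
Peg 1: [2]
Peg 2: [5, 3, 1]

After move 7 (2->1):
Peg 0: [4]
Peg 1: [2, 1]
Peg 2: [5, 3]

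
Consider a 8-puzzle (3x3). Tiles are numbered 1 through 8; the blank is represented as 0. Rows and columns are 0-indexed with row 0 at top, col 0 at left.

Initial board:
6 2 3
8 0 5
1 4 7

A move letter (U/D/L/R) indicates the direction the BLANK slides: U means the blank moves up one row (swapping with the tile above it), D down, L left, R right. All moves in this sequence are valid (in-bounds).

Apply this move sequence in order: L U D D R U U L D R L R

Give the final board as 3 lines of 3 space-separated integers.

After move 1 (L):
6 2 3
0 8 5
1 4 7

After move 2 (U):
0 2 3
6 8 5
1 4 7

After move 3 (D):
6 2 3
0 8 5
1 4 7

After move 4 (D):
6 2 3
1 8 5
0 4 7

After move 5 (R):
6 2 3
1 8 5
4 0 7

After move 6 (U):
6 2 3
1 0 5
4 8 7

After move 7 (U):
6 0 3
1 2 5
4 8 7

After move 8 (L):
0 6 3
1 2 5
4 8 7

After move 9 (D):
1 6 3
0 2 5
4 8 7

After move 10 (R):
1 6 3
2 0 5
4 8 7

After move 11 (L):
1 6 3
0 2 5
4 8 7

After move 12 (R):
1 6 3
2 0 5
4 8 7

Answer: 1 6 3
2 0 5
4 8 7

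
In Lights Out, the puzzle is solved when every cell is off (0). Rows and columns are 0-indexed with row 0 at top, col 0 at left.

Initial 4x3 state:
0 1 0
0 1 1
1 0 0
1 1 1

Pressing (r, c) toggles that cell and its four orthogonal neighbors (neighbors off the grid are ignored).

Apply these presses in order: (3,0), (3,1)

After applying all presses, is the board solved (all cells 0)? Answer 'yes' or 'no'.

Answer: no

Derivation:
After press 1 at (3,0):
0 1 0
0 1 1
0 0 0
0 0 1

After press 2 at (3,1):
0 1 0
0 1 1
0 1 0
1 1 0

Lights still on: 6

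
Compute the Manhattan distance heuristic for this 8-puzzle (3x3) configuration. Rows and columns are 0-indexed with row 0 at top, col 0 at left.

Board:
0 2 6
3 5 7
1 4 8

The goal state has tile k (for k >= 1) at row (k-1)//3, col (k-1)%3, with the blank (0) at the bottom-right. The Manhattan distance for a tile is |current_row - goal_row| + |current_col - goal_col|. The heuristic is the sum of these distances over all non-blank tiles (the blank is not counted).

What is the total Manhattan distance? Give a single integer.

Answer: 12

Derivation:
Tile 2: at (0,1), goal (0,1), distance |0-0|+|1-1| = 0
Tile 6: at (0,2), goal (1,2), distance |0-1|+|2-2| = 1
Tile 3: at (1,0), goal (0,2), distance |1-0|+|0-2| = 3
Tile 5: at (1,1), goal (1,1), distance |1-1|+|1-1| = 0
Tile 7: at (1,2), goal (2,0), distance |1-2|+|2-0| = 3
Tile 1: at (2,0), goal (0,0), distance |2-0|+|0-0| = 2
Tile 4: at (2,1), goal (1,0), distance |2-1|+|1-0| = 2
Tile 8: at (2,2), goal (2,1), distance |2-2|+|2-1| = 1
Sum: 0 + 1 + 3 + 0 + 3 + 2 + 2 + 1 = 12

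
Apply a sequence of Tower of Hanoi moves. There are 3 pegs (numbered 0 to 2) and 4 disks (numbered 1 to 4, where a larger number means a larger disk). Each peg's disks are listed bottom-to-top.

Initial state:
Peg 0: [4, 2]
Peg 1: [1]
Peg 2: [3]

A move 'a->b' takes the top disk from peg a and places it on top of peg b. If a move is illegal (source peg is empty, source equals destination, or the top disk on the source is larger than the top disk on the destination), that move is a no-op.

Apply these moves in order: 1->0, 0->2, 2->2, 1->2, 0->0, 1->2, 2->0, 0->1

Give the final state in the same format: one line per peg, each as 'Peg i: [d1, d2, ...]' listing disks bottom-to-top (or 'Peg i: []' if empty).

Answer: Peg 0: [4, 2]
Peg 1: [1]
Peg 2: [3]

Derivation:
After move 1 (1->0):
Peg 0: [4, 2, 1]
Peg 1: []
Peg 2: [3]

After move 2 (0->2):
Peg 0: [4, 2]
Peg 1: []
Peg 2: [3, 1]

After move 3 (2->2):
Peg 0: [4, 2]
Peg 1: []
Peg 2: [3, 1]

After move 4 (1->2):
Peg 0: [4, 2]
Peg 1: []
Peg 2: [3, 1]

After move 5 (0->0):
Peg 0: [4, 2]
Peg 1: []
Peg 2: [3, 1]

After move 6 (1->2):
Peg 0: [4, 2]
Peg 1: []
Peg 2: [3, 1]

After move 7 (2->0):
Peg 0: [4, 2, 1]
Peg 1: []
Peg 2: [3]

After move 8 (0->1):
Peg 0: [4, 2]
Peg 1: [1]
Peg 2: [3]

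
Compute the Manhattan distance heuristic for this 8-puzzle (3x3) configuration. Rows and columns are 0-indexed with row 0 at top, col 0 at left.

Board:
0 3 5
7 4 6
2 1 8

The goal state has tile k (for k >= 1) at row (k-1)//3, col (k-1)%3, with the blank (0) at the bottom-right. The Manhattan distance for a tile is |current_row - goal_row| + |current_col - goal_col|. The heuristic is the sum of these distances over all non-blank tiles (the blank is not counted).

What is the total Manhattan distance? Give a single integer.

Answer: 12

Derivation:
Tile 3: (0,1)->(0,2) = 1
Tile 5: (0,2)->(1,1) = 2
Tile 7: (1,0)->(2,0) = 1
Tile 4: (1,1)->(1,0) = 1
Tile 6: (1,2)->(1,2) = 0
Tile 2: (2,0)->(0,1) = 3
Tile 1: (2,1)->(0,0) = 3
Tile 8: (2,2)->(2,1) = 1
Sum: 1 + 2 + 1 + 1 + 0 + 3 + 3 + 1 = 12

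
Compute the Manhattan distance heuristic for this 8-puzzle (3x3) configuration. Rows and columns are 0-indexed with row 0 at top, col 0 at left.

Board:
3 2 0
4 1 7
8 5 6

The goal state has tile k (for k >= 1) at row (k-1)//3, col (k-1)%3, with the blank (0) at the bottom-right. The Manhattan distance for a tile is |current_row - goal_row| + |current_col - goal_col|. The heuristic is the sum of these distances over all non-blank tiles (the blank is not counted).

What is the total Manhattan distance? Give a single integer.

Answer: 10

Derivation:
Tile 3: at (0,0), goal (0,2), distance |0-0|+|0-2| = 2
Tile 2: at (0,1), goal (0,1), distance |0-0|+|1-1| = 0
Tile 4: at (1,0), goal (1,0), distance |1-1|+|0-0| = 0
Tile 1: at (1,1), goal (0,0), distance |1-0|+|1-0| = 2
Tile 7: at (1,2), goal (2,0), distance |1-2|+|2-0| = 3
Tile 8: at (2,0), goal (2,1), distance |2-2|+|0-1| = 1
Tile 5: at (2,1), goal (1,1), distance |2-1|+|1-1| = 1
Tile 6: at (2,2), goal (1,2), distance |2-1|+|2-2| = 1
Sum: 2 + 0 + 0 + 2 + 3 + 1 + 1 + 1 = 10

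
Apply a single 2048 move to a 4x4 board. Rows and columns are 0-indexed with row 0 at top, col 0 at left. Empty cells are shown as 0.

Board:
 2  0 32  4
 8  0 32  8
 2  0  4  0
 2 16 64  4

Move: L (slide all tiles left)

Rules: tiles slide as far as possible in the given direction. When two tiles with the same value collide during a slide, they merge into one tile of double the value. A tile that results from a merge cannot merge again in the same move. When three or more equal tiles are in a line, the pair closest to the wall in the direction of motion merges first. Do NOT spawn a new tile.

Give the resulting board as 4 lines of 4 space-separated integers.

Slide left:
row 0: [2, 0, 32, 4] -> [2, 32, 4, 0]
row 1: [8, 0, 32, 8] -> [8, 32, 8, 0]
row 2: [2, 0, 4, 0] -> [2, 4, 0, 0]
row 3: [2, 16, 64, 4] -> [2, 16, 64, 4]

Answer:  2 32  4  0
 8 32  8  0
 2  4  0  0
 2 16 64  4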